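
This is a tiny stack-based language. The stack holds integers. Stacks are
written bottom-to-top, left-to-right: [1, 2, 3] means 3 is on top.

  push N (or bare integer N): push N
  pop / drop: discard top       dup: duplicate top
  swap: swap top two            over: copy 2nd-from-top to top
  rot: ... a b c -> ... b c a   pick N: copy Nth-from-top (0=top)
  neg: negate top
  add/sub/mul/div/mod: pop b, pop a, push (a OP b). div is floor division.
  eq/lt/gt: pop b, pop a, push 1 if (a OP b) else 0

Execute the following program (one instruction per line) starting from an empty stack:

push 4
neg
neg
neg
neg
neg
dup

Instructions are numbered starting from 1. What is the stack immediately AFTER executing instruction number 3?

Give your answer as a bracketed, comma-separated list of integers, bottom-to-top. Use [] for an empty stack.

Step 1 ('push 4'): [4]
Step 2 ('neg'): [-4]
Step 3 ('neg'): [4]

Answer: [4]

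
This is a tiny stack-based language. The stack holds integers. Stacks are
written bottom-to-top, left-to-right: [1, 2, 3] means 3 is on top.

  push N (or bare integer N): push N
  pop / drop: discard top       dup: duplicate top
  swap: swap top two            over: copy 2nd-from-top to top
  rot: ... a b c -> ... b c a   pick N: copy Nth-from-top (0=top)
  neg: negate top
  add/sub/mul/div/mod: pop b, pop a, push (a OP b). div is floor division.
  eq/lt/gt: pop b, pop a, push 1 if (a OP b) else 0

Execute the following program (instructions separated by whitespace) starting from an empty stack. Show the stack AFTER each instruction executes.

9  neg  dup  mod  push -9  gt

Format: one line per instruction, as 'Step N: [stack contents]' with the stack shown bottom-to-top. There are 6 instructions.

Step 1: [9]
Step 2: [-9]
Step 3: [-9, -9]
Step 4: [0]
Step 5: [0, -9]
Step 6: [1]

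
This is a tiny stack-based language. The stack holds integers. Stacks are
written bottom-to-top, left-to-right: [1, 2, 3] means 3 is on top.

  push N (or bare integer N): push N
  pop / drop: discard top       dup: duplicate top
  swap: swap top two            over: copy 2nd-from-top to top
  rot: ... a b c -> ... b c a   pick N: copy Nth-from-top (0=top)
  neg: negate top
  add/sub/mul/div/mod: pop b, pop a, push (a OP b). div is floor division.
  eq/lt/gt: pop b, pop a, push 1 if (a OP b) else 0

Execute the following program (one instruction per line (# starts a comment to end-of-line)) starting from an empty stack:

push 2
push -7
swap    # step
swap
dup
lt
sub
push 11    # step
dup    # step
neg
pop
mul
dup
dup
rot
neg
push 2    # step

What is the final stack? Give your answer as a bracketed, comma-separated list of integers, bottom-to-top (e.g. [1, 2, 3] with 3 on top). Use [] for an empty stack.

After 'push 2': [2]
After 'push -7': [2, -7]
After 'swap': [-7, 2]
After 'swap': [2, -7]
After 'dup': [2, -7, -7]
After 'lt': [2, 0]
After 'sub': [2]
After 'push 11': [2, 11]
After 'dup': [2, 11, 11]
After 'neg': [2, 11, -11]
After 'pop': [2, 11]
After 'mul': [22]
After 'dup': [22, 22]
After 'dup': [22, 22, 22]
After 'rot': [22, 22, 22]
After 'neg': [22, 22, -22]
After 'push 2': [22, 22, -22, 2]

Answer: [22, 22, -22, 2]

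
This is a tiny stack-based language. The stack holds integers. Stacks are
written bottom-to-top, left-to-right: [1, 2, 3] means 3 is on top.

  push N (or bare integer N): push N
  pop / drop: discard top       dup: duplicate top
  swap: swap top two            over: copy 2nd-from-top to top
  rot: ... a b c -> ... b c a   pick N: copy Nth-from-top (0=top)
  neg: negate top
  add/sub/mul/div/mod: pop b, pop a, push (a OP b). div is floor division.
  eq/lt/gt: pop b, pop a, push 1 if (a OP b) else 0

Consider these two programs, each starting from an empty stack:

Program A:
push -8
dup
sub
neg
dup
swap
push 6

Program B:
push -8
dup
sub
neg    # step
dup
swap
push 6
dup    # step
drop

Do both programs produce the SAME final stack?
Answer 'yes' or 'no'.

Answer: yes

Derivation:
Program A trace:
  After 'push -8': [-8]
  After 'dup': [-8, -8]
  After 'sub': [0]
  After 'neg': [0]
  After 'dup': [0, 0]
  After 'swap': [0, 0]
  After 'push 6': [0, 0, 6]
Program A final stack: [0, 0, 6]

Program B trace:
  After 'push -8': [-8]
  After 'dup': [-8, -8]
  After 'sub': [0]
  After 'neg': [0]
  After 'dup': [0, 0]
  After 'swap': [0, 0]
  After 'push 6': [0, 0, 6]
  After 'dup': [0, 0, 6, 6]
  After 'drop': [0, 0, 6]
Program B final stack: [0, 0, 6]
Same: yes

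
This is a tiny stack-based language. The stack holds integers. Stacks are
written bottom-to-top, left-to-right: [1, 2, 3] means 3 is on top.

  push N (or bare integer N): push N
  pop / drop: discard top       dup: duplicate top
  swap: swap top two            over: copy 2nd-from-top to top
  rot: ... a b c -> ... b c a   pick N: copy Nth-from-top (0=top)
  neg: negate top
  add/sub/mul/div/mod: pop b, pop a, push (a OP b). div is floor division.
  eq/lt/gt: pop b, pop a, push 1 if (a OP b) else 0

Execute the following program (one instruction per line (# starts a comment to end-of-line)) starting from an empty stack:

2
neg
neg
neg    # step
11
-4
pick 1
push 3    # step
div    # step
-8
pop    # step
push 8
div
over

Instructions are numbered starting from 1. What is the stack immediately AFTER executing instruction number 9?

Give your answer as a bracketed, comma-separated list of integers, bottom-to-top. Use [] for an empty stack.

Answer: [-2, 11, -4, 3]

Derivation:
Step 1 ('2'): [2]
Step 2 ('neg'): [-2]
Step 3 ('neg'): [2]
Step 4 ('neg'): [-2]
Step 5 ('11'): [-2, 11]
Step 6 ('-4'): [-2, 11, -4]
Step 7 ('pick 1'): [-2, 11, -4, 11]
Step 8 ('push 3'): [-2, 11, -4, 11, 3]
Step 9 ('div'): [-2, 11, -4, 3]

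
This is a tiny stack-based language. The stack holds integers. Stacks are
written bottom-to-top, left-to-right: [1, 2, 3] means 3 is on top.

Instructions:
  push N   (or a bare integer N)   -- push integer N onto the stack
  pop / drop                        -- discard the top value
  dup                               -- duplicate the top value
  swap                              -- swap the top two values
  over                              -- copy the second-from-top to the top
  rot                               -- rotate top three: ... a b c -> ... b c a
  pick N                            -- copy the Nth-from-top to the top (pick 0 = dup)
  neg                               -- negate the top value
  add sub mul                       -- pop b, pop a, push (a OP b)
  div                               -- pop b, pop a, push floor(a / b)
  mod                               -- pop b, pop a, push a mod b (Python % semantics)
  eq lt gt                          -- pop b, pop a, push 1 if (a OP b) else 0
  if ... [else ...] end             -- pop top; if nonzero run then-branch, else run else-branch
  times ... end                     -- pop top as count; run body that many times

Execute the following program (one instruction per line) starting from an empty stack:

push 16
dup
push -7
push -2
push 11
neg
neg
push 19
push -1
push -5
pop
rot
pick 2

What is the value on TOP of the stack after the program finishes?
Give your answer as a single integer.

Answer: 19

Derivation:
After 'push 16': [16]
After 'dup': [16, 16]
After 'push -7': [16, 16, -7]
After 'push -2': [16, 16, -7, -2]
After 'push 11': [16, 16, -7, -2, 11]
After 'neg': [16, 16, -7, -2, -11]
After 'neg': [16, 16, -7, -2, 11]
After 'push 19': [16, 16, -7, -2, 11, 19]
After 'push -1': [16, 16, -7, -2, 11, 19, -1]
After 'push -5': [16, 16, -7, -2, 11, 19, -1, -5]
After 'pop': [16, 16, -7, -2, 11, 19, -1]
After 'rot': [16, 16, -7, -2, 19, -1, 11]
After 'pick 2': [16, 16, -7, -2, 19, -1, 11, 19]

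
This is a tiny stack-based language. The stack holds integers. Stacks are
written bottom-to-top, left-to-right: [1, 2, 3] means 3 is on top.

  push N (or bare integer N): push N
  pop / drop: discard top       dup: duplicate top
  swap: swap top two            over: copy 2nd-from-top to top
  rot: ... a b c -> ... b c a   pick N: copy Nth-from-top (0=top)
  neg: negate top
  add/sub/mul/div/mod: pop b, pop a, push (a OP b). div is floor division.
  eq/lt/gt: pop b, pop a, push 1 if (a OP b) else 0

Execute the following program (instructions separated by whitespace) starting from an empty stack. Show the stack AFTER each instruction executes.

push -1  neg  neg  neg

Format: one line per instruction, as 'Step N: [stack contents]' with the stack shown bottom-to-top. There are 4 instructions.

Step 1: [-1]
Step 2: [1]
Step 3: [-1]
Step 4: [1]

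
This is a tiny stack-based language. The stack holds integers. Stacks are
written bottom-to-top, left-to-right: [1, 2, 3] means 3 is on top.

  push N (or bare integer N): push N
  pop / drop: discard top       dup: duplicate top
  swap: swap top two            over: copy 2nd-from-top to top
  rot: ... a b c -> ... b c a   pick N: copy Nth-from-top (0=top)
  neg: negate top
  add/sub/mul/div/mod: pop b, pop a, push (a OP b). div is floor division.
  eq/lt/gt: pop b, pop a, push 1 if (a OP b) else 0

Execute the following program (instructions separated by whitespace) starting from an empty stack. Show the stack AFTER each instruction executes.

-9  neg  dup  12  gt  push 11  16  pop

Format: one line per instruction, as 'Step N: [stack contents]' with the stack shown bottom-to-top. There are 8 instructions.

Step 1: [-9]
Step 2: [9]
Step 3: [9, 9]
Step 4: [9, 9, 12]
Step 5: [9, 0]
Step 6: [9, 0, 11]
Step 7: [9, 0, 11, 16]
Step 8: [9, 0, 11]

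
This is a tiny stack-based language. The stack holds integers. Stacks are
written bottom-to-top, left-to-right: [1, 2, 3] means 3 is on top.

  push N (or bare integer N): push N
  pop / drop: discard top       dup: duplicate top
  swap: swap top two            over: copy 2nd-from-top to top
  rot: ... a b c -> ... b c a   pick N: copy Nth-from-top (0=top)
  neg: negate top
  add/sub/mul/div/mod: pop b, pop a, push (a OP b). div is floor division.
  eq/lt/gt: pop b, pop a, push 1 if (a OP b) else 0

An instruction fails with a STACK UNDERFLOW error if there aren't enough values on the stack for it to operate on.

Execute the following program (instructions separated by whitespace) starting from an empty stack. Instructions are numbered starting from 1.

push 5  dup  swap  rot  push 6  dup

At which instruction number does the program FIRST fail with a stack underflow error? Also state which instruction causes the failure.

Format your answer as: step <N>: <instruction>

Answer: step 4: rot

Derivation:
Step 1 ('push 5'): stack = [5], depth = 1
Step 2 ('dup'): stack = [5, 5], depth = 2
Step 3 ('swap'): stack = [5, 5], depth = 2
Step 4 ('rot'): needs 3 value(s) but depth is 2 — STACK UNDERFLOW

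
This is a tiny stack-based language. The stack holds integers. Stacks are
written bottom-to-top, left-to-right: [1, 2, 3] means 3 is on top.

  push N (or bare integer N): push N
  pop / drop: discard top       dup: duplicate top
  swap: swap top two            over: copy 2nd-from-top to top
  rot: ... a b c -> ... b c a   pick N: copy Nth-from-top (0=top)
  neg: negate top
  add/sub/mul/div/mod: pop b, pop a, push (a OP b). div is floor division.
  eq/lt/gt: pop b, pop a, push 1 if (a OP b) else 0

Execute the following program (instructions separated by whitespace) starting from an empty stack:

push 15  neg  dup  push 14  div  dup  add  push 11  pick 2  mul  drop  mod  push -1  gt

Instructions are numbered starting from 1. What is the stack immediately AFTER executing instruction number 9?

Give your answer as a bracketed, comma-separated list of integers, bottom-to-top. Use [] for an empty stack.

Answer: [-15, -4, 11, -15]

Derivation:
Step 1 ('push 15'): [15]
Step 2 ('neg'): [-15]
Step 3 ('dup'): [-15, -15]
Step 4 ('push 14'): [-15, -15, 14]
Step 5 ('div'): [-15, -2]
Step 6 ('dup'): [-15, -2, -2]
Step 7 ('add'): [-15, -4]
Step 8 ('push 11'): [-15, -4, 11]
Step 9 ('pick 2'): [-15, -4, 11, -15]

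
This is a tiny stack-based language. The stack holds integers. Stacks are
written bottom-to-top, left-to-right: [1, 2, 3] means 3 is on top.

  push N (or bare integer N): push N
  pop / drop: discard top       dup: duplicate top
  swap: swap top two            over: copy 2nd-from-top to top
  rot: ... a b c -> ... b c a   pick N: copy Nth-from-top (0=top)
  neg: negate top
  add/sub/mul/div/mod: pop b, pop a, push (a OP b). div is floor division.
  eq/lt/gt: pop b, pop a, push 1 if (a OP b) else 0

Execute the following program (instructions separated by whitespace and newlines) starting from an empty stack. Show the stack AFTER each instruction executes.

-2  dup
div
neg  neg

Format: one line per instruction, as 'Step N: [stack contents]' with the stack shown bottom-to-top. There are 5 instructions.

Step 1: [-2]
Step 2: [-2, -2]
Step 3: [1]
Step 4: [-1]
Step 5: [1]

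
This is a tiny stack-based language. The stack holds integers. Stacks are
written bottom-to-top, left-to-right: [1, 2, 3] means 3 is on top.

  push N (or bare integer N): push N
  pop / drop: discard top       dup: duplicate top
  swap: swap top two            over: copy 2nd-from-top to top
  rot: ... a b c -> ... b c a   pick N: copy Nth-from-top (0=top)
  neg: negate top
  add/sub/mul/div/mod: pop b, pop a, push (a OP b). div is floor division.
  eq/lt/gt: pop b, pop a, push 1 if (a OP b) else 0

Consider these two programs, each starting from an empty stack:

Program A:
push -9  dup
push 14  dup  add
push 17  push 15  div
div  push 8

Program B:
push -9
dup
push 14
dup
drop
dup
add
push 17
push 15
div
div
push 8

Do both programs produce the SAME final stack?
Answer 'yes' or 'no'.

Answer: yes

Derivation:
Program A trace:
  After 'push -9': [-9]
  After 'dup': [-9, -9]
  After 'push 14': [-9, -9, 14]
  After 'dup': [-9, -9, 14, 14]
  After 'add': [-9, -9, 28]
  After 'push 17': [-9, -9, 28, 17]
  After 'push 15': [-9, -9, 28, 17, 15]
  After 'div': [-9, -9, 28, 1]
  After 'div': [-9, -9, 28]
  After 'push 8': [-9, -9, 28, 8]
Program A final stack: [-9, -9, 28, 8]

Program B trace:
  After 'push -9': [-9]
  After 'dup': [-9, -9]
  After 'push 14': [-9, -9, 14]
  After 'dup': [-9, -9, 14, 14]
  After 'drop': [-9, -9, 14]
  After 'dup': [-9, -9, 14, 14]
  After 'add': [-9, -9, 28]
  After 'push 17': [-9, -9, 28, 17]
  After 'push 15': [-9, -9, 28, 17, 15]
  After 'div': [-9, -9, 28, 1]
  After 'div': [-9, -9, 28]
  After 'push 8': [-9, -9, 28, 8]
Program B final stack: [-9, -9, 28, 8]
Same: yes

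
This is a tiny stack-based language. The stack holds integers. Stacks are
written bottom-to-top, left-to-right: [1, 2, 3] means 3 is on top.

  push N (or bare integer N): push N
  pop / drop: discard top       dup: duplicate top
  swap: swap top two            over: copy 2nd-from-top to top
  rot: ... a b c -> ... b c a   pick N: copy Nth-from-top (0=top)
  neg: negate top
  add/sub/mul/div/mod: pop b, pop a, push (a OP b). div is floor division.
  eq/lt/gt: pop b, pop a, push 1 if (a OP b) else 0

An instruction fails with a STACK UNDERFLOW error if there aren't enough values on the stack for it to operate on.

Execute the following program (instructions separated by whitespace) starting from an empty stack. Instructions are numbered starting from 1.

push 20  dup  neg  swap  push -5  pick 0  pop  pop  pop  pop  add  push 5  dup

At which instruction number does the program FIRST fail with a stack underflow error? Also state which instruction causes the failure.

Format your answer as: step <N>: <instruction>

Step 1 ('push 20'): stack = [20], depth = 1
Step 2 ('dup'): stack = [20, 20], depth = 2
Step 3 ('neg'): stack = [20, -20], depth = 2
Step 4 ('swap'): stack = [-20, 20], depth = 2
Step 5 ('push -5'): stack = [-20, 20, -5], depth = 3
Step 6 ('pick 0'): stack = [-20, 20, -5, -5], depth = 4
Step 7 ('pop'): stack = [-20, 20, -5], depth = 3
Step 8 ('pop'): stack = [-20, 20], depth = 2
Step 9 ('pop'): stack = [-20], depth = 1
Step 10 ('pop'): stack = [], depth = 0
Step 11 ('add'): needs 2 value(s) but depth is 0 — STACK UNDERFLOW

Answer: step 11: add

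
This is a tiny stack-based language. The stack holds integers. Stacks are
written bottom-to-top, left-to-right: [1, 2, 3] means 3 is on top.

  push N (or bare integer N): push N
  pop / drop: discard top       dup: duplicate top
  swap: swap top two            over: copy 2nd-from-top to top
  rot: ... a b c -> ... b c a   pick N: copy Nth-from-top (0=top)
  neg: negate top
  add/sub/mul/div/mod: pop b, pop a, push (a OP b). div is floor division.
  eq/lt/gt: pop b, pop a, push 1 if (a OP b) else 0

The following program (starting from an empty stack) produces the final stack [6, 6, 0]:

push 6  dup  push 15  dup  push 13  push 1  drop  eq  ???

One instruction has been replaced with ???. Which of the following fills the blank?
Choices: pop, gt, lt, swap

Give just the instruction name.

Answer: lt

Derivation:
Stack before ???: [6, 6, 15, 0]
Stack after ???:  [6, 6, 0]
Checking each choice:
  pop: produces [6, 6, 15]
  gt: produces [6, 6, 1]
  lt: MATCH
  swap: produces [6, 6, 0, 15]


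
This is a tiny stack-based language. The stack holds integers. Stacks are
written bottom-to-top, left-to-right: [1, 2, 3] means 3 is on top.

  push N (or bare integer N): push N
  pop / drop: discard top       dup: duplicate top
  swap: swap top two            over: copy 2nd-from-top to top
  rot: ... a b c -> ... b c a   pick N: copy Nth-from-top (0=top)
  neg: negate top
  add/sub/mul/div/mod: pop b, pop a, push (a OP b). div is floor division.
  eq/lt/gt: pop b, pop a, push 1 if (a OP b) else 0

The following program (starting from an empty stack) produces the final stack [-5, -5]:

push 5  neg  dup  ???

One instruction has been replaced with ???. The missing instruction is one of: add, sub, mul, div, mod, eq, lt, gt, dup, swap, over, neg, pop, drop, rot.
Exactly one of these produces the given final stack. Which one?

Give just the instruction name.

Answer: swap

Derivation:
Stack before ???: [-5, -5]
Stack after ???:  [-5, -5]
The instruction that transforms [-5, -5] -> [-5, -5] is: swap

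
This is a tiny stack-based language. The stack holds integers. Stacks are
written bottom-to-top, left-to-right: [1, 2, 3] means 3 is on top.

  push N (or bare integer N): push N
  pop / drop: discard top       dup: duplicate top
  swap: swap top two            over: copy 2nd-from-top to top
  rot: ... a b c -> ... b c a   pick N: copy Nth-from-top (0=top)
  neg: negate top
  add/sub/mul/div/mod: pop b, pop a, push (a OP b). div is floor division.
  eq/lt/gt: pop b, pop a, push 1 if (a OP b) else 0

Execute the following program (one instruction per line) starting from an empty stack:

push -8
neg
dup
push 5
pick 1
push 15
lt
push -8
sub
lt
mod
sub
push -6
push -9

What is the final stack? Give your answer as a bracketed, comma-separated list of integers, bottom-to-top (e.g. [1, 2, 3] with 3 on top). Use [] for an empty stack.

Answer: [8, -6, -9]

Derivation:
After 'push -8': [-8]
After 'neg': [8]
After 'dup': [8, 8]
After 'push 5': [8, 8, 5]
After 'pick 1': [8, 8, 5, 8]
After 'push 15': [8, 8, 5, 8, 15]
After 'lt': [8, 8, 5, 1]
After 'push -8': [8, 8, 5, 1, -8]
After 'sub': [8, 8, 5, 9]
After 'lt': [8, 8, 1]
After 'mod': [8, 0]
After 'sub': [8]
After 'push -6': [8, -6]
After 'push -9': [8, -6, -9]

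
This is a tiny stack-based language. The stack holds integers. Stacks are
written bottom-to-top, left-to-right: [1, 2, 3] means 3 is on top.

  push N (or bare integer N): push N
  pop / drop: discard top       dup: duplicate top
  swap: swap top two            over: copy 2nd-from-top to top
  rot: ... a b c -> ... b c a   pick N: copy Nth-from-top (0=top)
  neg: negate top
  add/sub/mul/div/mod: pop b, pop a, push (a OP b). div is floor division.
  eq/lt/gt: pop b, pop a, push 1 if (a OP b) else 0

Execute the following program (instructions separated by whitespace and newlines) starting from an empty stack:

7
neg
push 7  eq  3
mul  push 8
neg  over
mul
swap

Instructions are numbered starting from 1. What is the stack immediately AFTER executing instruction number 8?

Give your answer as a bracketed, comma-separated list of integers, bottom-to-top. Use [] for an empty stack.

Answer: [0, -8]

Derivation:
Step 1 ('7'): [7]
Step 2 ('neg'): [-7]
Step 3 ('push 7'): [-7, 7]
Step 4 ('eq'): [0]
Step 5 ('3'): [0, 3]
Step 6 ('mul'): [0]
Step 7 ('push 8'): [0, 8]
Step 8 ('neg'): [0, -8]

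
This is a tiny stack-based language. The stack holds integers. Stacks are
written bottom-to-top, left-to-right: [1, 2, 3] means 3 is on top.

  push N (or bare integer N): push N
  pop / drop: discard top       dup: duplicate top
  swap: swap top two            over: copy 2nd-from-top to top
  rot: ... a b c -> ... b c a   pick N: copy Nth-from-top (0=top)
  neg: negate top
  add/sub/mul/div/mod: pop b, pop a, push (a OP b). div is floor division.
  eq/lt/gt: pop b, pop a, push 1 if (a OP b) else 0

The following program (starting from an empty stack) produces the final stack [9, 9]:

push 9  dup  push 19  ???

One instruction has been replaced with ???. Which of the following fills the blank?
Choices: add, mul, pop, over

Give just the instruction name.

Stack before ???: [9, 9, 19]
Stack after ???:  [9, 9]
Checking each choice:
  add: produces [9, 28]
  mul: produces [9, 171]
  pop: MATCH
  over: produces [9, 9, 19, 9]


Answer: pop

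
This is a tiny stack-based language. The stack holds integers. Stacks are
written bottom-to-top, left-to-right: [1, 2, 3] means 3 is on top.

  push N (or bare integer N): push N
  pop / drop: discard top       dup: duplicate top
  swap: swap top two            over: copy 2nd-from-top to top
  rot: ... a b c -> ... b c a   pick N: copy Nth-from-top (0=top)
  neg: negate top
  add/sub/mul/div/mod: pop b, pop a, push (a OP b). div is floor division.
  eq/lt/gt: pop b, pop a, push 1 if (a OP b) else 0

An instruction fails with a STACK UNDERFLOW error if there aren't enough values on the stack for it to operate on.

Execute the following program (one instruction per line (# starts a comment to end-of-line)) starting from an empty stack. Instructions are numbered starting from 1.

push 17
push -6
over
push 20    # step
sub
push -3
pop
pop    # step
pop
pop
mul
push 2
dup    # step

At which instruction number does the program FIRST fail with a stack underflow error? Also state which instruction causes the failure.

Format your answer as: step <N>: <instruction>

Step 1 ('push 17'): stack = [17], depth = 1
Step 2 ('push -6'): stack = [17, -6], depth = 2
Step 3 ('over'): stack = [17, -6, 17], depth = 3
Step 4 ('push 20'): stack = [17, -6, 17, 20], depth = 4
Step 5 ('sub'): stack = [17, -6, -3], depth = 3
Step 6 ('push -3'): stack = [17, -6, -3, -3], depth = 4
Step 7 ('pop'): stack = [17, -6, -3], depth = 3
Step 8 ('pop'): stack = [17, -6], depth = 2
Step 9 ('pop'): stack = [17], depth = 1
Step 10 ('pop'): stack = [], depth = 0
Step 11 ('mul'): needs 2 value(s) but depth is 0 — STACK UNDERFLOW

Answer: step 11: mul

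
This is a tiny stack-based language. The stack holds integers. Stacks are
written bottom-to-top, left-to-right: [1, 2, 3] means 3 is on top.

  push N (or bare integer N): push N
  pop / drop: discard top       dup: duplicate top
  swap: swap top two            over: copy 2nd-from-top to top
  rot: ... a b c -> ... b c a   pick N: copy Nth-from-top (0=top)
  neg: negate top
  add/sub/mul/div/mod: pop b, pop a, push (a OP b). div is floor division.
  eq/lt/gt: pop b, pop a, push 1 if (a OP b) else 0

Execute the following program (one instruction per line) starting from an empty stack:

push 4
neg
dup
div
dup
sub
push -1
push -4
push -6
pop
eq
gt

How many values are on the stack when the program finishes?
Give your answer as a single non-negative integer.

Answer: 1

Derivation:
After 'push 4': stack = [4] (depth 1)
After 'neg': stack = [-4] (depth 1)
After 'dup': stack = [-4, -4] (depth 2)
After 'div': stack = [1] (depth 1)
After 'dup': stack = [1, 1] (depth 2)
After 'sub': stack = [0] (depth 1)
After 'push -1': stack = [0, -1] (depth 2)
After 'push -4': stack = [0, -1, -4] (depth 3)
After 'push -6': stack = [0, -1, -4, -6] (depth 4)
After 'pop': stack = [0, -1, -4] (depth 3)
After 'eq': stack = [0, 0] (depth 2)
After 'gt': stack = [0] (depth 1)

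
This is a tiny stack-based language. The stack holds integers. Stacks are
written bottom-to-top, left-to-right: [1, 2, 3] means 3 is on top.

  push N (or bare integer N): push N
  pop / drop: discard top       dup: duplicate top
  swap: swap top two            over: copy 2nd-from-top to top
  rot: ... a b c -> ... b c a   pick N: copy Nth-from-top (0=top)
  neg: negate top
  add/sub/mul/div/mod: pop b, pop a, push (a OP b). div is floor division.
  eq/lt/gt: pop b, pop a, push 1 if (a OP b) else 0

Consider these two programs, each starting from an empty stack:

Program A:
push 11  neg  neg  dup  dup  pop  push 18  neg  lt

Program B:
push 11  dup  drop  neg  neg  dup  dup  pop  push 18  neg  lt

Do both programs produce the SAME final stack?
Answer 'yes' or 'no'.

Program A trace:
  After 'push 11': [11]
  After 'neg': [-11]
  After 'neg': [11]
  After 'dup': [11, 11]
  After 'dup': [11, 11, 11]
  After 'pop': [11, 11]
  After 'push 18': [11, 11, 18]
  After 'neg': [11, 11, -18]
  After 'lt': [11, 0]
Program A final stack: [11, 0]

Program B trace:
  After 'push 11': [11]
  After 'dup': [11, 11]
  After 'drop': [11]
  After 'neg': [-11]
  After 'neg': [11]
  After 'dup': [11, 11]
  After 'dup': [11, 11, 11]
  After 'pop': [11, 11]
  After 'push 18': [11, 11, 18]
  After 'neg': [11, 11, -18]
  After 'lt': [11, 0]
Program B final stack: [11, 0]
Same: yes

Answer: yes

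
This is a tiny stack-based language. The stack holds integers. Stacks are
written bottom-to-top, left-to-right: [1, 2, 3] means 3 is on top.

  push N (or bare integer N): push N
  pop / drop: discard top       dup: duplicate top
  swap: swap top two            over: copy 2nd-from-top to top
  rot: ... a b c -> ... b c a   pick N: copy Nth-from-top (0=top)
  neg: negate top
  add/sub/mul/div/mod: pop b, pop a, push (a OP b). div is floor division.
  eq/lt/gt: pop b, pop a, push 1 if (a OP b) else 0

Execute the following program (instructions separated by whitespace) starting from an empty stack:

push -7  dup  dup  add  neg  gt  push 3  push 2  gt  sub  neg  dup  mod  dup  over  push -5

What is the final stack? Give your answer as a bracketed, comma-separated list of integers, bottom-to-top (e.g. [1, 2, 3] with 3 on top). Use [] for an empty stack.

Answer: [0, 0, 0, -5]

Derivation:
After 'push -7': [-7]
After 'dup': [-7, -7]
After 'dup': [-7, -7, -7]
After 'add': [-7, -14]
After 'neg': [-7, 14]
After 'gt': [0]
After 'push 3': [0, 3]
After 'push 2': [0, 3, 2]
After 'gt': [0, 1]
After 'sub': [-1]
After 'neg': [1]
After 'dup': [1, 1]
After 'mod': [0]
After 'dup': [0, 0]
After 'over': [0, 0, 0]
After 'push -5': [0, 0, 0, -5]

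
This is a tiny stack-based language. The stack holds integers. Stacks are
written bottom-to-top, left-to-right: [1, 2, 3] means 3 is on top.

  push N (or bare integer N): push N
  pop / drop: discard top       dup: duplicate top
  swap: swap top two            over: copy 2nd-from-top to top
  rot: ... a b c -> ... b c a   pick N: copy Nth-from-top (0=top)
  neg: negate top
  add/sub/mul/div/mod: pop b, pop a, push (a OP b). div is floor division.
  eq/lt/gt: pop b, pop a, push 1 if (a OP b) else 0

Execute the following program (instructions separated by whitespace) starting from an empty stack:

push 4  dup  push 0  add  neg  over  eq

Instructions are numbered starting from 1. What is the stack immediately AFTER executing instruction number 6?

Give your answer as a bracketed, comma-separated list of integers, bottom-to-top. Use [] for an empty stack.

Answer: [4, -4, 4]

Derivation:
Step 1 ('push 4'): [4]
Step 2 ('dup'): [4, 4]
Step 3 ('push 0'): [4, 4, 0]
Step 4 ('add'): [4, 4]
Step 5 ('neg'): [4, -4]
Step 6 ('over'): [4, -4, 4]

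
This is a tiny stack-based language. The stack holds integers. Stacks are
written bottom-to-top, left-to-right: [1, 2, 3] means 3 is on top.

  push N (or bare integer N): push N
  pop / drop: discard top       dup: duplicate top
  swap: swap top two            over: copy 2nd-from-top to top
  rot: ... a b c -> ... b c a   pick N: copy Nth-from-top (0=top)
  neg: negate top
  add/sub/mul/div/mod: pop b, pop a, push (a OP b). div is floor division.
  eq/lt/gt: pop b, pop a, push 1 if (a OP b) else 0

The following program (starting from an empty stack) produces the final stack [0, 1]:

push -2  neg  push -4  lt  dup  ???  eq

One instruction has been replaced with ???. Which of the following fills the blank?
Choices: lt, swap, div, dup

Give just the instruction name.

Answer: dup

Derivation:
Stack before ???: [0, 0]
Stack after ???:  [0, 0, 0]
Checking each choice:
  lt: stack underflow (need 2, have 1)
  swap: produces [1]
  div: division by zero
  dup: MATCH


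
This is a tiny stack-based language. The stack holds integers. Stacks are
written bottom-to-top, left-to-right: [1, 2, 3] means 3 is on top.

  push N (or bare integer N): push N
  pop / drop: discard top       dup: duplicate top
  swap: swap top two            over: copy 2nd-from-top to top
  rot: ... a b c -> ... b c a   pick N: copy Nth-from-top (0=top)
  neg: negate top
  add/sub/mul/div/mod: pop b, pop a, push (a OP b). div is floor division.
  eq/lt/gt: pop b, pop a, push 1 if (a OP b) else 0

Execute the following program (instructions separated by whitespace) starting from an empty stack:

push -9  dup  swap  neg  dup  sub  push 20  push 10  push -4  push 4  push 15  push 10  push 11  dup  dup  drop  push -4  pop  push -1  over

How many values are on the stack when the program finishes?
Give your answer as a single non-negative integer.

After 'push -9': stack = [-9] (depth 1)
After 'dup': stack = [-9, -9] (depth 2)
After 'swap': stack = [-9, -9] (depth 2)
After 'neg': stack = [-9, 9] (depth 2)
After 'dup': stack = [-9, 9, 9] (depth 3)
After 'sub': stack = [-9, 0] (depth 2)
After 'push 20': stack = [-9, 0, 20] (depth 3)
After 'push 10': stack = [-9, 0, 20, 10] (depth 4)
After 'push -4': stack = [-9, 0, 20, 10, -4] (depth 5)
After 'push 4': stack = [-9, 0, 20, 10, -4, 4] (depth 6)
After 'push 15': stack = [-9, 0, 20, 10, -4, 4, 15] (depth 7)
After 'push 10': stack = [-9, 0, 20, 10, -4, 4, 15, 10] (depth 8)
After 'push 11': stack = [-9, 0, 20, 10, -4, 4, 15, 10, 11] (depth 9)
After 'dup': stack = [-9, 0, 20, 10, -4, 4, 15, 10, 11, 11] (depth 10)
After 'dup': stack = [-9, 0, 20, 10, -4, 4, 15, 10, 11, 11, 11] (depth 11)
After 'drop': stack = [-9, 0, 20, 10, -4, 4, 15, 10, 11, 11] (depth 10)
After 'push -4': stack = [-9, 0, 20, 10, -4, 4, 15, 10, 11, 11, -4] (depth 11)
After 'pop': stack = [-9, 0, 20, 10, -4, 4, 15, 10, 11, 11] (depth 10)
After 'push -1': stack = [-9, 0, 20, 10, -4, 4, 15, 10, 11, 11, -1] (depth 11)
After 'over': stack = [-9, 0, 20, 10, -4, 4, 15, 10, 11, 11, -1, 11] (depth 12)

Answer: 12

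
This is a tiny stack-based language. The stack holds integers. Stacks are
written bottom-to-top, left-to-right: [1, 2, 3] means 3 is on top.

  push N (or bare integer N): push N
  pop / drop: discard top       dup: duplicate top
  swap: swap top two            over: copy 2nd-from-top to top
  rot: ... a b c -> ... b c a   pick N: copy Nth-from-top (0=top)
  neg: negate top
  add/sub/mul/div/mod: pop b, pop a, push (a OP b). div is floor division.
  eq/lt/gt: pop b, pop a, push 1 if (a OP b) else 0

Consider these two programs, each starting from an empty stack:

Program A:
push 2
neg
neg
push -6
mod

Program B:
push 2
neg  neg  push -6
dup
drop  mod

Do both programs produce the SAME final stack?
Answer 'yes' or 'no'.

Program A trace:
  After 'push 2': [2]
  After 'neg': [-2]
  After 'neg': [2]
  After 'push -6': [2, -6]
  After 'mod': [-4]
Program A final stack: [-4]

Program B trace:
  After 'push 2': [2]
  After 'neg': [-2]
  After 'neg': [2]
  After 'push -6': [2, -6]
  After 'dup': [2, -6, -6]
  After 'drop': [2, -6]
  After 'mod': [-4]
Program B final stack: [-4]
Same: yes

Answer: yes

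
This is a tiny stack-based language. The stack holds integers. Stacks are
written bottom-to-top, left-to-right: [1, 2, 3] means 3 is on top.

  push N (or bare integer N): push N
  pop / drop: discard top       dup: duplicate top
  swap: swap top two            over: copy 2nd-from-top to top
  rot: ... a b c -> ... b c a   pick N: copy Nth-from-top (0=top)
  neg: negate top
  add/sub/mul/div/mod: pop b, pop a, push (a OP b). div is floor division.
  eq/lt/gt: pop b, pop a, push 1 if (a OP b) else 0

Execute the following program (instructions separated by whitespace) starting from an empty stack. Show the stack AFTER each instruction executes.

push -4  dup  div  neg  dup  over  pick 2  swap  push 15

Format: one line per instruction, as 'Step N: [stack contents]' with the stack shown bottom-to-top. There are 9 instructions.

Step 1: [-4]
Step 2: [-4, -4]
Step 3: [1]
Step 4: [-1]
Step 5: [-1, -1]
Step 6: [-1, -1, -1]
Step 7: [-1, -1, -1, -1]
Step 8: [-1, -1, -1, -1]
Step 9: [-1, -1, -1, -1, 15]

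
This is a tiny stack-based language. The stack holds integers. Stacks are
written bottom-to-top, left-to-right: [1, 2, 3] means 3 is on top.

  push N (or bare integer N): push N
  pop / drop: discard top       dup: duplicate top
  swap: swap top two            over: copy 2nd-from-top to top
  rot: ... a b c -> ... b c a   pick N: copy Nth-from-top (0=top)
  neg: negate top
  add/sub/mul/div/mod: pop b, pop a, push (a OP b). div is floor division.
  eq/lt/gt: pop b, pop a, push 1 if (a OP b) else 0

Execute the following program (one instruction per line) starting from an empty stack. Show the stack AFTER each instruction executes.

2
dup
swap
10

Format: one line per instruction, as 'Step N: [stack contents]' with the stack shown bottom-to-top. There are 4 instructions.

Step 1: [2]
Step 2: [2, 2]
Step 3: [2, 2]
Step 4: [2, 2, 10]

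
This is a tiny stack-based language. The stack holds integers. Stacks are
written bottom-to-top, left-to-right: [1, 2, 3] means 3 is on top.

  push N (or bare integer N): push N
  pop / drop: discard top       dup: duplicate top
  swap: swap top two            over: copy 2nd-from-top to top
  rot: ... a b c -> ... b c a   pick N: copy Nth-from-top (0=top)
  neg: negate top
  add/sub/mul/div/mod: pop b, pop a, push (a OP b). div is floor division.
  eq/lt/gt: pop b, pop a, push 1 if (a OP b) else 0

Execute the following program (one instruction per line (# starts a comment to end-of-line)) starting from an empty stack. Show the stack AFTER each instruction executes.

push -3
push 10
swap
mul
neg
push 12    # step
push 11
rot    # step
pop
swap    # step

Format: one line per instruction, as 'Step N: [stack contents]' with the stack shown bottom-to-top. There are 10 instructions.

Step 1: [-3]
Step 2: [-3, 10]
Step 3: [10, -3]
Step 4: [-30]
Step 5: [30]
Step 6: [30, 12]
Step 7: [30, 12, 11]
Step 8: [12, 11, 30]
Step 9: [12, 11]
Step 10: [11, 12]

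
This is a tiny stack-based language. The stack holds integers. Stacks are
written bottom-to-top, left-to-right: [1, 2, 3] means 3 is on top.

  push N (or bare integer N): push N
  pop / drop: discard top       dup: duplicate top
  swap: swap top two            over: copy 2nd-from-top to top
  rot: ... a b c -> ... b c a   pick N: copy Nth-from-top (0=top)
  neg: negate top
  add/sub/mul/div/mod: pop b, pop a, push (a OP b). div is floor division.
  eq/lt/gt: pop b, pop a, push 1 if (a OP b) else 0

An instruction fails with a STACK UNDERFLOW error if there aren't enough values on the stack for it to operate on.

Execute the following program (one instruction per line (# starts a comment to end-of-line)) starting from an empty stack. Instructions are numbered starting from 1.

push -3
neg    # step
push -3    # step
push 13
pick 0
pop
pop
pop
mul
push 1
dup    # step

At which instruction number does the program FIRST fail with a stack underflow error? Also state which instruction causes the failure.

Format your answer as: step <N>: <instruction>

Step 1 ('push -3'): stack = [-3], depth = 1
Step 2 ('neg'): stack = [3], depth = 1
Step 3 ('push -3'): stack = [3, -3], depth = 2
Step 4 ('push 13'): stack = [3, -3, 13], depth = 3
Step 5 ('pick 0'): stack = [3, -3, 13, 13], depth = 4
Step 6 ('pop'): stack = [3, -3, 13], depth = 3
Step 7 ('pop'): stack = [3, -3], depth = 2
Step 8 ('pop'): stack = [3], depth = 1
Step 9 ('mul'): needs 2 value(s) but depth is 1 — STACK UNDERFLOW

Answer: step 9: mul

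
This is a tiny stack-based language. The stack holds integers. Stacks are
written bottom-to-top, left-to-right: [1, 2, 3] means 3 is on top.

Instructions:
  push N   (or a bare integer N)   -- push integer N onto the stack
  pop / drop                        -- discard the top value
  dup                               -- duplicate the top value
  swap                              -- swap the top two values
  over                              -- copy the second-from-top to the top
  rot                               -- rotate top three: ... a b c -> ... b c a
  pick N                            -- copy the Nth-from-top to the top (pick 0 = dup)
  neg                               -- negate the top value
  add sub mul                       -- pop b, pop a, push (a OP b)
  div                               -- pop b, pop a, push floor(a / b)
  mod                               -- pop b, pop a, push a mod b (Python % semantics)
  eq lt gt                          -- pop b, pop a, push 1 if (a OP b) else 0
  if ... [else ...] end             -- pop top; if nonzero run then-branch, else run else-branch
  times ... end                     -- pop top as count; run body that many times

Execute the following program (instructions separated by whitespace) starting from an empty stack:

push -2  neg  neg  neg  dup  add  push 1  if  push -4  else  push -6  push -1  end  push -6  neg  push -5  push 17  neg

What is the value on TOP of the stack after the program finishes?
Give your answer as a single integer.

Answer: -17

Derivation:
After 'push -2': [-2]
After 'neg': [2]
After 'neg': [-2]
After 'neg': [2]
After 'dup': [2, 2]
After 'add': [4]
After 'push 1': [4, 1]
After 'if': [4]
After 'push -4': [4, -4]
After 'push -6': [4, -4, -6]
After 'neg': [4, -4, 6]
After 'push -5': [4, -4, 6, -5]
After 'push 17': [4, -4, 6, -5, 17]
After 'neg': [4, -4, 6, -5, -17]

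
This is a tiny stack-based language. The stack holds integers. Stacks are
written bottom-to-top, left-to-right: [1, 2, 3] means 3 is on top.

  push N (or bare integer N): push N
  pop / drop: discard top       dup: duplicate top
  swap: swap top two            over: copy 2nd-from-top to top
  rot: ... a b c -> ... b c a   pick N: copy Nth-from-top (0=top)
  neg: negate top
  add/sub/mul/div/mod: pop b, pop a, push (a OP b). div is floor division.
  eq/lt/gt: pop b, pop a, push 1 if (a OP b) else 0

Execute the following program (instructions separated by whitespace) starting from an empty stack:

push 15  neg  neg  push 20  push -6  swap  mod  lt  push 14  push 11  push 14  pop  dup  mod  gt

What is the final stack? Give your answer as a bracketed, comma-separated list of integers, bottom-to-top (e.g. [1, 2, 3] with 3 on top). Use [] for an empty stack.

After 'push 15': [15]
After 'neg': [-15]
After 'neg': [15]
After 'push 20': [15, 20]
After 'push -6': [15, 20, -6]
After 'swap': [15, -6, 20]
After 'mod': [15, 14]
After 'lt': [0]
After 'push 14': [0, 14]
After 'push 11': [0, 14, 11]
After 'push 14': [0, 14, 11, 14]
After 'pop': [0, 14, 11]
After 'dup': [0, 14, 11, 11]
After 'mod': [0, 14, 0]
After 'gt': [0, 1]

Answer: [0, 1]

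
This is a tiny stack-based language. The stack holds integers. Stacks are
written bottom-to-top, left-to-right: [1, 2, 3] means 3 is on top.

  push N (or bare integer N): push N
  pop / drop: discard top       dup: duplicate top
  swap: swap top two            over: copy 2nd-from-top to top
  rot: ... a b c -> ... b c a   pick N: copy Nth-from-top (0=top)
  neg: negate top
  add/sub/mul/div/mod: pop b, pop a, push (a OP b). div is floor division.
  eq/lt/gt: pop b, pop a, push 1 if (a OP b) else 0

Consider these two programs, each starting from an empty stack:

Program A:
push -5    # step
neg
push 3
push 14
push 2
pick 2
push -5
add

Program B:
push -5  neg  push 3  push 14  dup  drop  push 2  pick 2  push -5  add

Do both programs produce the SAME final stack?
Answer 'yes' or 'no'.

Program A trace:
  After 'push -5': [-5]
  After 'neg': [5]
  After 'push 3': [5, 3]
  After 'push 14': [5, 3, 14]
  After 'push 2': [5, 3, 14, 2]
  After 'pick 2': [5, 3, 14, 2, 3]
  After 'push -5': [5, 3, 14, 2, 3, -5]
  After 'add': [5, 3, 14, 2, -2]
Program A final stack: [5, 3, 14, 2, -2]

Program B trace:
  After 'push -5': [-5]
  After 'neg': [5]
  After 'push 3': [5, 3]
  After 'push 14': [5, 3, 14]
  After 'dup': [5, 3, 14, 14]
  After 'drop': [5, 3, 14]
  After 'push 2': [5, 3, 14, 2]
  After 'pick 2': [5, 3, 14, 2, 3]
  After 'push -5': [5, 3, 14, 2, 3, -5]
  After 'add': [5, 3, 14, 2, -2]
Program B final stack: [5, 3, 14, 2, -2]
Same: yes

Answer: yes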